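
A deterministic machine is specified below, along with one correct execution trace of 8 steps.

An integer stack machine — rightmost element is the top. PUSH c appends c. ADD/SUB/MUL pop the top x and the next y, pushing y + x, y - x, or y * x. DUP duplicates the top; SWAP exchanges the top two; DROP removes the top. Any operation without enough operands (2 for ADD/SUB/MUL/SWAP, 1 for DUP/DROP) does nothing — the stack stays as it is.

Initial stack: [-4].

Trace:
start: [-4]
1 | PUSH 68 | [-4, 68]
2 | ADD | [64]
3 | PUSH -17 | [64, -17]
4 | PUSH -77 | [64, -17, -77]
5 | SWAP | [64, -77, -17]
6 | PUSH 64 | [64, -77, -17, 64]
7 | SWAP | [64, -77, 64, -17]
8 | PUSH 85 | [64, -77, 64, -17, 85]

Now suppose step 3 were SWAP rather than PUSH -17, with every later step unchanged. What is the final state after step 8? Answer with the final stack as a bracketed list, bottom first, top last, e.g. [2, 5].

(re-executing from step 3 with the substitution; state before step 3: [64])
3 | SWAP | [64]
4 | PUSH -77 | [64, -77]
5 | SWAP | [-77, 64]
6 | PUSH 64 | [-77, 64, 64]
7 | SWAP | [-77, 64, 64]
8 | PUSH 85 | [-77, 64, 64, 85]

[-77, 64, 64, 85]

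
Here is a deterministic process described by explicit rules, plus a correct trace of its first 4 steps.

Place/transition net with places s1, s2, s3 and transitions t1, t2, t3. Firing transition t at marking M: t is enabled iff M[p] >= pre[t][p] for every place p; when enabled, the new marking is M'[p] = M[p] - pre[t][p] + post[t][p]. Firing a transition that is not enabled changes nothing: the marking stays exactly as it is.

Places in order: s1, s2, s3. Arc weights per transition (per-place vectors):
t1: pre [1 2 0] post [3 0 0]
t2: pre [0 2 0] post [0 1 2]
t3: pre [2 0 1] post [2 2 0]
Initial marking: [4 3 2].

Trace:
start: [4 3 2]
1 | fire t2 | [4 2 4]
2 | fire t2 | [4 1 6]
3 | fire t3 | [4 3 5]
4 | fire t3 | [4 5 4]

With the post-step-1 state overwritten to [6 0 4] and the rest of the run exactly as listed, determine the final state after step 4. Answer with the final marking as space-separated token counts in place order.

6 4 2

state after step 1 := [6 0 4]
2 | fire t2 | [6 0 4]
3 | fire t3 | [6 2 3]
4 | fire t3 | [6 4 2]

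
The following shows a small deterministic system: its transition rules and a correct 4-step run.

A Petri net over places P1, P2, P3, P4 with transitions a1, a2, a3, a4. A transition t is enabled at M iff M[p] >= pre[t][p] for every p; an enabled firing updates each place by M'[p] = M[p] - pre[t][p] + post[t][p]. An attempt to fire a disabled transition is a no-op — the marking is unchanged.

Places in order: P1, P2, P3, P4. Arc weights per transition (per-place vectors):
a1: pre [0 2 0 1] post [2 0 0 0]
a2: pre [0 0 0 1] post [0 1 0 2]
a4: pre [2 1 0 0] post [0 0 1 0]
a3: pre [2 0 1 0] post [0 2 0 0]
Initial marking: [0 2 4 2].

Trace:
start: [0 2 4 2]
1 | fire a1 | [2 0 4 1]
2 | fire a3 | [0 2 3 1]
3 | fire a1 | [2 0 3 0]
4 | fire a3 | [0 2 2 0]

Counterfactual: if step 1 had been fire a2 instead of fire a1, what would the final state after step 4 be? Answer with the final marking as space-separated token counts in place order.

(re-executing from step 1 with the substitution; state before step 1: [0 2 4 2])
1 | fire a2 | [0 3 4 3]
2 | fire a3 | [0 3 4 3]
3 | fire a1 | [2 1 4 2]
4 | fire a3 | [0 3 3 2]

0 3 3 2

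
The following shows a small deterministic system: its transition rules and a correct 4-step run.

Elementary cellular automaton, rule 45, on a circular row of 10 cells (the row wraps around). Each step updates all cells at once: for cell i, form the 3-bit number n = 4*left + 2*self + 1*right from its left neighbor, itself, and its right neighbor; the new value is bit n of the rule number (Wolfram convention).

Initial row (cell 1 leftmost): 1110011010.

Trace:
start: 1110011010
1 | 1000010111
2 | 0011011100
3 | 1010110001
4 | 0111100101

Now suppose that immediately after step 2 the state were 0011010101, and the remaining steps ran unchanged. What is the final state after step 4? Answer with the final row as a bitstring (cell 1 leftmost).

state after step 2 := 0011010101
3 | 0010111111
4 | 0011100000

0011100000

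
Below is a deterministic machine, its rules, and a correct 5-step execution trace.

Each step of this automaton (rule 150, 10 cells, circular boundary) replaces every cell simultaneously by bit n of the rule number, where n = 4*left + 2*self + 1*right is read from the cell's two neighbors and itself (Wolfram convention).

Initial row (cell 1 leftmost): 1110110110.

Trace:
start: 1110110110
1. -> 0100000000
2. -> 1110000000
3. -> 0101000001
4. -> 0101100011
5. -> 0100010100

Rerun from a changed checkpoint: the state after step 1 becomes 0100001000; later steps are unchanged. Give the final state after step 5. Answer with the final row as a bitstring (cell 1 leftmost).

1110011100

state after step 1 := 0100001000
2. -> 1110011100
3. -> 0101101011
4. -> 0100001000
5. -> 1110011100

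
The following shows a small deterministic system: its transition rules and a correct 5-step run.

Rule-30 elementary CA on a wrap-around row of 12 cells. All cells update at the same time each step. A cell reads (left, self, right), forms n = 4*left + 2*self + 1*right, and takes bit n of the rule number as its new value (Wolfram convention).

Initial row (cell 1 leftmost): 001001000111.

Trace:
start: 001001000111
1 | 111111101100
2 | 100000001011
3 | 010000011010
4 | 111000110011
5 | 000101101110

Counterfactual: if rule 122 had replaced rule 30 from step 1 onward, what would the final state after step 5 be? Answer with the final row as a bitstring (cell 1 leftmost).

111111111111

(re-executing steps 1..5 under rule 122; state before step 1: 001001000111)
1 | 110110101101
2 | 011111011111
3 | 110001110001
4 | 011011011011
5 | 111111111111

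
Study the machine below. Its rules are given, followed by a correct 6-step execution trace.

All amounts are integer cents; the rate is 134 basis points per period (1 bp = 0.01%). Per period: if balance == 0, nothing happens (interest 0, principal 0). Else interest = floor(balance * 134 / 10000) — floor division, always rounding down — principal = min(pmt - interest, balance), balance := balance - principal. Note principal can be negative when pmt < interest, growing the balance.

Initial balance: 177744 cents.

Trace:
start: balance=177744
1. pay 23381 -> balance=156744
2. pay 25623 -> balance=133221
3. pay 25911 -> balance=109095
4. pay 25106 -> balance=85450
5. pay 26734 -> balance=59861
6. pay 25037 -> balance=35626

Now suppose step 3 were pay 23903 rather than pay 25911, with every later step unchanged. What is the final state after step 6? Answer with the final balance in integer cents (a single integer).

37715

(re-executing from step 3 with the substitution; state before step 3: balance=133221)
3. pay 23903 -> balance=111103
4. pay 25106 -> balance=87485
5. pay 26734 -> balance=61923
6. pay 25037 -> balance=37715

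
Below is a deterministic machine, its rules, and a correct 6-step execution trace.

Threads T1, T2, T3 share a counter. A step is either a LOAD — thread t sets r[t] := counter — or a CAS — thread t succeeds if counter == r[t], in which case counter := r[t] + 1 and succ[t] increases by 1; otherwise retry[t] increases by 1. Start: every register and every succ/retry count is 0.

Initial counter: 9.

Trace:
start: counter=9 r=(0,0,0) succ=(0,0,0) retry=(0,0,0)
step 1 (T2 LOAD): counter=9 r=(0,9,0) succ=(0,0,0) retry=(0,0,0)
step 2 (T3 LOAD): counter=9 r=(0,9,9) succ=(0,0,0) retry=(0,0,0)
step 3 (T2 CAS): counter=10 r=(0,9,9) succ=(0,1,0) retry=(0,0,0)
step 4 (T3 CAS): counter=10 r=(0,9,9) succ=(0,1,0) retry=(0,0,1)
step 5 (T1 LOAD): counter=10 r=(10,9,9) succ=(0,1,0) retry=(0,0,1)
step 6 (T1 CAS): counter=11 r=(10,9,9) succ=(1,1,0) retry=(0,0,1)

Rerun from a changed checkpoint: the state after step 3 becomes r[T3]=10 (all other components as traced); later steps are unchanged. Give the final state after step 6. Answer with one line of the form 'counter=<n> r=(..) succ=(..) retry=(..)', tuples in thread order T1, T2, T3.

counter=12 r=(11,9,10) succ=(1,1,1) retry=(0,0,0)

state after step 3 := counter=10 r=(0,9,10) succ=(0,1,0) retry=(0,0,0)
step 4 (T3 CAS): counter=11 r=(0,9,10) succ=(0,1,1) retry=(0,0,0)
step 5 (T1 LOAD): counter=11 r=(11,9,10) succ=(0,1,1) retry=(0,0,0)
step 6 (T1 CAS): counter=12 r=(11,9,10) succ=(1,1,1) retry=(0,0,0)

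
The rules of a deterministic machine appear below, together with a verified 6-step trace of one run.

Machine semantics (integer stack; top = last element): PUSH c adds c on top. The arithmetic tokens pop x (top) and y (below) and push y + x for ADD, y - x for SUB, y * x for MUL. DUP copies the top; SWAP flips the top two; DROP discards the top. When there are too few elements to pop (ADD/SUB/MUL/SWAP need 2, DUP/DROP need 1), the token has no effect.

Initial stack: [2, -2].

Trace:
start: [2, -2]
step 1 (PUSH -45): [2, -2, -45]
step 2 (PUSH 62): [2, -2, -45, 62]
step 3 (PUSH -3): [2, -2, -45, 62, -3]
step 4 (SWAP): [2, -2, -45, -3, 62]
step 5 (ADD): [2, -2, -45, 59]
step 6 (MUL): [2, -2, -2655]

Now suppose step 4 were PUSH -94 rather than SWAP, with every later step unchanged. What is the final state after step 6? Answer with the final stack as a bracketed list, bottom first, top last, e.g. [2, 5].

[2, -2, -45, -6014]

(re-executing from step 4 with the substitution; state before step 4: [2, -2, -45, 62, -3])
step 4 (PUSH -94): [2, -2, -45, 62, -3, -94]
step 5 (ADD): [2, -2, -45, 62, -97]
step 6 (MUL): [2, -2, -45, -6014]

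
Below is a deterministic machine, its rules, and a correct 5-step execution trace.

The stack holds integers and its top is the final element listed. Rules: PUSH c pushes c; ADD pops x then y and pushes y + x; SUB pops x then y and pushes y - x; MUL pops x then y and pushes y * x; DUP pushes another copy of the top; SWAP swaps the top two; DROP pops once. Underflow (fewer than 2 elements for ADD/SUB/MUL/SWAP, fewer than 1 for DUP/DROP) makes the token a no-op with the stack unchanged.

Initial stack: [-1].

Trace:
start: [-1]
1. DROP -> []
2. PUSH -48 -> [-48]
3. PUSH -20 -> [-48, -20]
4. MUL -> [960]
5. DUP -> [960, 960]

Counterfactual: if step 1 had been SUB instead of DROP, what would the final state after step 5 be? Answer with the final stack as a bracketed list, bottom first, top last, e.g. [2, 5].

(re-executing from step 1 with the substitution; state before step 1: [-1])
1. SUB -> [-1]
2. PUSH -48 -> [-1, -48]
3. PUSH -20 -> [-1, -48, -20]
4. MUL -> [-1, 960]
5. DUP -> [-1, 960, 960]

[-1, 960, 960]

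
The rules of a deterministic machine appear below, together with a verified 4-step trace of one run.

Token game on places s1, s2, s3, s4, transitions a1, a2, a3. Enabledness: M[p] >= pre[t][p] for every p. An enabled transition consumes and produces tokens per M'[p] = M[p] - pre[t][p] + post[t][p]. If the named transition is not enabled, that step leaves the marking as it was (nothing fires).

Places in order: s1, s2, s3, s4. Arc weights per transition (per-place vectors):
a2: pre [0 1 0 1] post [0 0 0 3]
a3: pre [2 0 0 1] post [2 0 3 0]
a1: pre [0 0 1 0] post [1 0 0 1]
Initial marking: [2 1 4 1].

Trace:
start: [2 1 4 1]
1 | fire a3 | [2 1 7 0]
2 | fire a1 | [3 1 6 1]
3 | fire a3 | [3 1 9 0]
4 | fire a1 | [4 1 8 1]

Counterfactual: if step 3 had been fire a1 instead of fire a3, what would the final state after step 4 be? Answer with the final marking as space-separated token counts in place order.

(re-executing from step 3 with the substitution; state before step 3: [3 1 6 1])
3 | fire a1 | [4 1 5 2]
4 | fire a1 | [5 1 4 3]

5 1 4 3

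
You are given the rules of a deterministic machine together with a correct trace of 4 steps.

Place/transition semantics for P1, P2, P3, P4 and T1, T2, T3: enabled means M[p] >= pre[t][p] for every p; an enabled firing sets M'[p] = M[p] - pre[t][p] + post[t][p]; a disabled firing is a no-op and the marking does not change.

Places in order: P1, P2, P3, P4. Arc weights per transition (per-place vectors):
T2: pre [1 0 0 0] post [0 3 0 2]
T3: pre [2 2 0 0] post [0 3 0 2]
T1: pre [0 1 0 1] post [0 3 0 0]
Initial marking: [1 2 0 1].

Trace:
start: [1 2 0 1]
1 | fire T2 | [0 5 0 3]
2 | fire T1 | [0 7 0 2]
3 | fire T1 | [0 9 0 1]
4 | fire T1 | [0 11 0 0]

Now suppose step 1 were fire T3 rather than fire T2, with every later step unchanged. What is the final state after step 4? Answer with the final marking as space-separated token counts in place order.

1 4 0 0

(re-executing from step 1 with the substitution; state before step 1: [1 2 0 1])
1 | fire T3 | [1 2 0 1]
2 | fire T1 | [1 4 0 0]
3 | fire T1 | [1 4 0 0]
4 | fire T1 | [1 4 0 0]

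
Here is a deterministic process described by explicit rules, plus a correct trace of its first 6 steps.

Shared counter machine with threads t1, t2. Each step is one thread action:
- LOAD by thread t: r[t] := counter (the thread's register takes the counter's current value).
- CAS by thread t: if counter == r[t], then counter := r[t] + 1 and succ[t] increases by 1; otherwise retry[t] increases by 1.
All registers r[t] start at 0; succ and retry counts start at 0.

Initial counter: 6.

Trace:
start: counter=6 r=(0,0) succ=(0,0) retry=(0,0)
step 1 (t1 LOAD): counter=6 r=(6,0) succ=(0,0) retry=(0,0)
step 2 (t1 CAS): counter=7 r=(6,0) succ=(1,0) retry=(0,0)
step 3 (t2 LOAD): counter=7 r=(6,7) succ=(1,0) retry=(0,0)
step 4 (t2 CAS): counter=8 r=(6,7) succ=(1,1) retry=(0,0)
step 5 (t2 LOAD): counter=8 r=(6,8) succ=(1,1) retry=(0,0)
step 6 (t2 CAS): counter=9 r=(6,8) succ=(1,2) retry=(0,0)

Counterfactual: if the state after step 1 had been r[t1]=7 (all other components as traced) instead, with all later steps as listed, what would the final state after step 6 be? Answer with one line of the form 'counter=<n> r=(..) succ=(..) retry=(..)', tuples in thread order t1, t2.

counter=8 r=(7,7) succ=(0,2) retry=(1,0)

state after step 1 := counter=6 r=(7,0) succ=(0,0) retry=(0,0)
step 2 (t1 CAS): counter=6 r=(7,0) succ=(0,0) retry=(1,0)
step 3 (t2 LOAD): counter=6 r=(7,6) succ=(0,0) retry=(1,0)
step 4 (t2 CAS): counter=7 r=(7,6) succ=(0,1) retry=(1,0)
step 5 (t2 LOAD): counter=7 r=(7,7) succ=(0,1) retry=(1,0)
step 6 (t2 CAS): counter=8 r=(7,7) succ=(0,2) retry=(1,0)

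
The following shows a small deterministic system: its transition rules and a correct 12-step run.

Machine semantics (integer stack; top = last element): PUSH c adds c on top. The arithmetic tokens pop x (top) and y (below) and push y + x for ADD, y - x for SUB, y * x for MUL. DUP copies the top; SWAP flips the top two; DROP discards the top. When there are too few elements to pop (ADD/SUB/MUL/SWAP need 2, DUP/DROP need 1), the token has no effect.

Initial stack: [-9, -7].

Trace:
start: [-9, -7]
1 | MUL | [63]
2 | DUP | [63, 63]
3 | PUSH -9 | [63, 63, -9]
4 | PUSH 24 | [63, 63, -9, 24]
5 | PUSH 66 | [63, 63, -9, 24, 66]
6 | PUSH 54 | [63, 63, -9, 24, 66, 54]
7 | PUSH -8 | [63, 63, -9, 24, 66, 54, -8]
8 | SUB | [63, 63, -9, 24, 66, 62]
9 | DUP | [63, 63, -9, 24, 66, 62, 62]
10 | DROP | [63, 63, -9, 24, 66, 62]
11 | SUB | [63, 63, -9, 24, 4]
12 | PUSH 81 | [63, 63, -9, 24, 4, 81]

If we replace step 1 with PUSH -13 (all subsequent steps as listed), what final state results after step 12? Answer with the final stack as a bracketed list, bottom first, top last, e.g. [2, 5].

(re-executing from step 1 with the substitution; state before step 1: [-9, -7])
1 | PUSH -13 | [-9, -7, -13]
2 | DUP | [-9, -7, -13, -13]
3 | PUSH -9 | [-9, -7, -13, -13, -9]
4 | PUSH 24 | [-9, -7, -13, -13, -9, 24]
5 | PUSH 66 | [-9, -7, -13, -13, -9, 24, 66]
6 | PUSH 54 | [-9, -7, -13, -13, -9, 24, 66, 54]
7 | PUSH -8 | [-9, -7, -13, -13, -9, 24, 66, 54, -8]
8 | SUB | [-9, -7, -13, -13, -9, 24, 66, 62]
9 | DUP | [-9, -7, -13, -13, -9, 24, 66, 62, 62]
10 | DROP | [-9, -7, -13, -13, -9, 24, 66, 62]
11 | SUB | [-9, -7, -13, -13, -9, 24, 4]
12 | PUSH 81 | [-9, -7, -13, -13, -9, 24, 4, 81]

[-9, -7, -13, -13, -9, 24, 4, 81]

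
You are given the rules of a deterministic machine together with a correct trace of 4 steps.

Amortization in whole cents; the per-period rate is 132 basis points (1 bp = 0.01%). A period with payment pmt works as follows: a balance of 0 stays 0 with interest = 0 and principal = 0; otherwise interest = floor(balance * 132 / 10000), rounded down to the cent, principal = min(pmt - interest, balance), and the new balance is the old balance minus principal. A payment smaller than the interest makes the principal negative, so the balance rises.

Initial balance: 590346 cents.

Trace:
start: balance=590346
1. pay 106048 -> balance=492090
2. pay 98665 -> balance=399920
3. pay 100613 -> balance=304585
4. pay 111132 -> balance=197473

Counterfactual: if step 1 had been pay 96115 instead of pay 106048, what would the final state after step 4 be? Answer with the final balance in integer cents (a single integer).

207805

(re-executing from step 1 with the substitution; state before step 1: balance=590346)
1. pay 96115 -> balance=502023
2. pay 98665 -> balance=409984
3. pay 100613 -> balance=314782
4. pay 111132 -> balance=207805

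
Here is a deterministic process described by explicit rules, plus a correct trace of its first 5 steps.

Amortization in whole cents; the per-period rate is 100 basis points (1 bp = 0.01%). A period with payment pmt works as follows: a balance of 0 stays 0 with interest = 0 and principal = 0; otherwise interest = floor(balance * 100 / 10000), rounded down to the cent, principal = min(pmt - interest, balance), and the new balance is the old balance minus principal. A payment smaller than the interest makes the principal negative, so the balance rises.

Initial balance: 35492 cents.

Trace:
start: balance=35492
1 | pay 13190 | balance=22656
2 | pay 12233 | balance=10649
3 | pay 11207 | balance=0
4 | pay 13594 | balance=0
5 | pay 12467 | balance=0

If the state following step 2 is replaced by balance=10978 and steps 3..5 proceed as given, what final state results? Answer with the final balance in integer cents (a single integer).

state after step 2 := balance=10978
3 | pay 11207 | balance=0
4 | pay 13594 | balance=0
5 | pay 12467 | balance=0

0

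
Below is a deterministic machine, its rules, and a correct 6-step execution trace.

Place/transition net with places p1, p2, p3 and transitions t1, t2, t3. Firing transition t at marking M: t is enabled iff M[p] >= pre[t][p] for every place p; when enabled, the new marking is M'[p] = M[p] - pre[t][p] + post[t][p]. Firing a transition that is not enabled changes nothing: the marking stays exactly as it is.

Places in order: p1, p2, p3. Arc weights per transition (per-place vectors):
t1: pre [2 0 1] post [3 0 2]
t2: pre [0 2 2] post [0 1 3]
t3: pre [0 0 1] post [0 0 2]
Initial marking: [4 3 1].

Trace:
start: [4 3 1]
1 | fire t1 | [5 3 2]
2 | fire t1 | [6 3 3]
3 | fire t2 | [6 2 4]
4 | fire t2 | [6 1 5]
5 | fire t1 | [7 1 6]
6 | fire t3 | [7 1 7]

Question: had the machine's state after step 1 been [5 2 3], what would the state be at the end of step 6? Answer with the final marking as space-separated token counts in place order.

7 1 7

state after step 1 := [5 2 3]
2 | fire t1 | [6 2 4]
3 | fire t2 | [6 1 5]
4 | fire t2 | [6 1 5]
5 | fire t1 | [7 1 6]
6 | fire t3 | [7 1 7]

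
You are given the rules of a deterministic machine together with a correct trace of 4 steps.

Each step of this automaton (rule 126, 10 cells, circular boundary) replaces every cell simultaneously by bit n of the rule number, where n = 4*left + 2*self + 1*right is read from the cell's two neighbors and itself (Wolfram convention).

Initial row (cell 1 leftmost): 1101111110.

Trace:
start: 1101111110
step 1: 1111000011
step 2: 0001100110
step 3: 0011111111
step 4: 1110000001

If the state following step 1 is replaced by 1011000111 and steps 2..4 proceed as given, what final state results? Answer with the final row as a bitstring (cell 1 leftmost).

1101100000

state after step 1 := 1011000111
step 2: 1111101100
step 3: 1000111111
step 4: 1101100000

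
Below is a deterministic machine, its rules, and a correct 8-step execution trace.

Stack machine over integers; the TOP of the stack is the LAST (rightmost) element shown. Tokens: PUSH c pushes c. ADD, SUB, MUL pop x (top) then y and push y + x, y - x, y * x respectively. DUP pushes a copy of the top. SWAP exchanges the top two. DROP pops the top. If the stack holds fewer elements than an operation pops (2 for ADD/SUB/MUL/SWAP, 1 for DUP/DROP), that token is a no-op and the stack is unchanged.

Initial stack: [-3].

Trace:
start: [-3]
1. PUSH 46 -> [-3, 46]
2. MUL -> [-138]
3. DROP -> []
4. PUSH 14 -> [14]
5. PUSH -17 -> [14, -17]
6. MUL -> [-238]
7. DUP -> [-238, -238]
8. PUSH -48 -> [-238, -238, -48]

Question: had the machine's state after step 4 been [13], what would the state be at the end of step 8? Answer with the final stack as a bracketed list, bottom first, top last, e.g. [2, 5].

state after step 4 := [13]
5. PUSH -17 -> [13, -17]
6. MUL -> [-221]
7. DUP -> [-221, -221]
8. PUSH -48 -> [-221, -221, -48]

[-221, -221, -48]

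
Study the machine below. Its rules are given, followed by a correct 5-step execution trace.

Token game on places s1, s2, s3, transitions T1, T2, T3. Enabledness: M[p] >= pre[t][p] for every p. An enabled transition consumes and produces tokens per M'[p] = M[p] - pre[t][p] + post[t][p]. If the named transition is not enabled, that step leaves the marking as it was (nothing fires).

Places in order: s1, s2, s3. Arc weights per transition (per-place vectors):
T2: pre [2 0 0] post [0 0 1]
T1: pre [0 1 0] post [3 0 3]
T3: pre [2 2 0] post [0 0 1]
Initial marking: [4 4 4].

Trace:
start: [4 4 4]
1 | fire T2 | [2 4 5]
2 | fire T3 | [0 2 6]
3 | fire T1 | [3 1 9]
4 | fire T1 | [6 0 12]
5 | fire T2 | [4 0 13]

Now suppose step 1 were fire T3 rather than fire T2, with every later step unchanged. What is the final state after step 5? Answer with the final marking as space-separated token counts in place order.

(re-executing from step 1 with the substitution; state before step 1: [4 4 4])
1 | fire T3 | [2 2 5]
2 | fire T3 | [0 0 6]
3 | fire T1 | [0 0 6]
4 | fire T1 | [0 0 6]
5 | fire T2 | [0 0 6]

0 0 6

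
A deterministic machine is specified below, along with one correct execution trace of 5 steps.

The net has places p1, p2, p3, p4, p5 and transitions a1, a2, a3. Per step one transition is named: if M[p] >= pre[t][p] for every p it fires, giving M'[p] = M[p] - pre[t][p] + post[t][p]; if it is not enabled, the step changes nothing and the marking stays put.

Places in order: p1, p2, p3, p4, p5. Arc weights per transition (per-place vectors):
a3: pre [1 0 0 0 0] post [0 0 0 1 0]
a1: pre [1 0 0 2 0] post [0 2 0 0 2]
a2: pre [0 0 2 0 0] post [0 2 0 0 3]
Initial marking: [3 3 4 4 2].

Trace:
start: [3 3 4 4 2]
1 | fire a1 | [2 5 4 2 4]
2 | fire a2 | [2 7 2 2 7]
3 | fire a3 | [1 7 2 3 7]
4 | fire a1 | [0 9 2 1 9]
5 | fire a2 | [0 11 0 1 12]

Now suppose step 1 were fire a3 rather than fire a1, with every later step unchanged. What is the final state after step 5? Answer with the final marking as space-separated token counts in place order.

0 9 0 4 10

(re-executing from step 1 with the substitution; state before step 1: [3 3 4 4 2])
1 | fire a3 | [2 3 4 5 2]
2 | fire a2 | [2 5 2 5 5]
3 | fire a3 | [1 5 2 6 5]
4 | fire a1 | [0 7 2 4 7]
5 | fire a2 | [0 9 0 4 10]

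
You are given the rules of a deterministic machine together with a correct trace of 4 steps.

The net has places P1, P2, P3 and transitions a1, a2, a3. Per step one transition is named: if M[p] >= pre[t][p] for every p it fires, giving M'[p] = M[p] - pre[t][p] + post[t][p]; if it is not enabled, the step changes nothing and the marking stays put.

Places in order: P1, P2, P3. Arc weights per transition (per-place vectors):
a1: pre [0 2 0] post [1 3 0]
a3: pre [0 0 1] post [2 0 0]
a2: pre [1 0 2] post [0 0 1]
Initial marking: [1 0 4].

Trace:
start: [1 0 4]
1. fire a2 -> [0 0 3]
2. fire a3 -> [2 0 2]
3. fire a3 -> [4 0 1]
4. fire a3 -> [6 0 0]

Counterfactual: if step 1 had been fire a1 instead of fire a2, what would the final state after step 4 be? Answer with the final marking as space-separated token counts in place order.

7 0 1

(re-executing from step 1 with the substitution; state before step 1: [1 0 4])
1. fire a1 -> [1 0 4]
2. fire a3 -> [3 0 3]
3. fire a3 -> [5 0 2]
4. fire a3 -> [7 0 1]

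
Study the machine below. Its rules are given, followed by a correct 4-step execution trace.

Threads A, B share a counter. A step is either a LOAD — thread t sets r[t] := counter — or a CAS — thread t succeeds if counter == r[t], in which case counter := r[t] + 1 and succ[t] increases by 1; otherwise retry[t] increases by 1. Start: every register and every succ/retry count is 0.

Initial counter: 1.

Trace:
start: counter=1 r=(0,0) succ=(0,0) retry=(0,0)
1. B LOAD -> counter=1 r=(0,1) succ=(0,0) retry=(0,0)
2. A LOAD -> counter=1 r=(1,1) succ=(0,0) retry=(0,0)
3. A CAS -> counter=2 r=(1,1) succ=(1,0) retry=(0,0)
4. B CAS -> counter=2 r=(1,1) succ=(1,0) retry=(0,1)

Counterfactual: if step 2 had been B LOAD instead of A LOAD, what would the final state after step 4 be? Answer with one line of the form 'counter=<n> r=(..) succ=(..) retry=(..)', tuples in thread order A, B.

(re-executing from step 2 with the substitution; state before step 2: counter=1 r=(0,1) succ=(0,0) retry=(0,0))
2. B LOAD -> counter=1 r=(0,1) succ=(0,0) retry=(0,0)
3. A CAS -> counter=1 r=(0,1) succ=(0,0) retry=(1,0)
4. B CAS -> counter=2 r=(0,1) succ=(0,1) retry=(1,0)

counter=2 r=(0,1) succ=(0,1) retry=(1,0)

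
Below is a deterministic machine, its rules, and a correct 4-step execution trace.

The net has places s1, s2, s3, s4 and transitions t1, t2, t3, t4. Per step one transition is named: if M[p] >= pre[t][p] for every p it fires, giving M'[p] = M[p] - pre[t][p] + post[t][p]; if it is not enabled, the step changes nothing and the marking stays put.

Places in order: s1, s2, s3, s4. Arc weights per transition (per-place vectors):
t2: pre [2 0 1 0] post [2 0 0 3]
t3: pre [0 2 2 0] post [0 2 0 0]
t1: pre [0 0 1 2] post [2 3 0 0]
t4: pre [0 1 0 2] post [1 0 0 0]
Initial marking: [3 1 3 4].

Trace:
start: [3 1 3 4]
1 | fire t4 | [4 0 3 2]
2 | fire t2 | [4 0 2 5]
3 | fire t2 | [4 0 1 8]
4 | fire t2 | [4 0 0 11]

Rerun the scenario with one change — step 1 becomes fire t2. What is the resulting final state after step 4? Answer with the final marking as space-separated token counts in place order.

(re-executing from step 1 with the substitution; state before step 1: [3 1 3 4])
1 | fire t2 | [3 1 2 7]
2 | fire t2 | [3 1 1 10]
3 | fire t2 | [3 1 0 13]
4 | fire t2 | [3 1 0 13]

3 1 0 13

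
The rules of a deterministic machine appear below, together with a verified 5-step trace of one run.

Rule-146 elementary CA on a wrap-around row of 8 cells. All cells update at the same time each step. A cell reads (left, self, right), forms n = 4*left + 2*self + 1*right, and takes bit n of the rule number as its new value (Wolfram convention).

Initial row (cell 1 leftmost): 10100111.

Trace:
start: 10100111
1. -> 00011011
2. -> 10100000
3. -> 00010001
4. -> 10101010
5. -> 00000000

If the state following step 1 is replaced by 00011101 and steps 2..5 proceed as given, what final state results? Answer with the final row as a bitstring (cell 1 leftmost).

state after step 1 := 00011101
2. -> 10101000
3. -> 00000101
4. -> 10001000
5. -> 01010101

01010101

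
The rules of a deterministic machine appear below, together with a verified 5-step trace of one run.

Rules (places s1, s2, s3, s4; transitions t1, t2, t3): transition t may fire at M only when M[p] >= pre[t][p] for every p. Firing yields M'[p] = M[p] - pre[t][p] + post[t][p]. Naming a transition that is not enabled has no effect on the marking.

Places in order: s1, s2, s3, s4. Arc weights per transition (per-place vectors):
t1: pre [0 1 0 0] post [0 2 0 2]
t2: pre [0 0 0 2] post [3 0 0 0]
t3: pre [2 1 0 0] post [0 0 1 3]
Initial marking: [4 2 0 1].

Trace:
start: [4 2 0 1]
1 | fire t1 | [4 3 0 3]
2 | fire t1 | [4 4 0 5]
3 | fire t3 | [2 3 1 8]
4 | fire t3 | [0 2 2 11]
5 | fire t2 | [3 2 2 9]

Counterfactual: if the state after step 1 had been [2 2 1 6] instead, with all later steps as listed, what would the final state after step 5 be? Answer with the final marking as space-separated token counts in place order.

state after step 1 := [2 2 1 6]
2 | fire t1 | [2 3 1 8]
3 | fire t3 | [0 2 2 11]
4 | fire t3 | [0 2 2 11]
5 | fire t2 | [3 2 2 9]

3 2 2 9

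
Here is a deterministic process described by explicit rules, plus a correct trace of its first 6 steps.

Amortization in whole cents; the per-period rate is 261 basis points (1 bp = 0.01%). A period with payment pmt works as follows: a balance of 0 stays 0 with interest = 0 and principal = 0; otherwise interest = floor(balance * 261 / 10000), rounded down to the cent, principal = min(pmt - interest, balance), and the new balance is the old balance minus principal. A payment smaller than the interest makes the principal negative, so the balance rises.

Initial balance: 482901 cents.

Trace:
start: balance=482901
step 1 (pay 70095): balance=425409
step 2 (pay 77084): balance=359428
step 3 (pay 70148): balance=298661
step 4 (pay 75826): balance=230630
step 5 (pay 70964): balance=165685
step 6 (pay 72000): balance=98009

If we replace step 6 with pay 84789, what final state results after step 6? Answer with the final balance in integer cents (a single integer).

85220

(re-executing from step 6 with the substitution; state before step 6: balance=165685)
step 6 (pay 84789): balance=85220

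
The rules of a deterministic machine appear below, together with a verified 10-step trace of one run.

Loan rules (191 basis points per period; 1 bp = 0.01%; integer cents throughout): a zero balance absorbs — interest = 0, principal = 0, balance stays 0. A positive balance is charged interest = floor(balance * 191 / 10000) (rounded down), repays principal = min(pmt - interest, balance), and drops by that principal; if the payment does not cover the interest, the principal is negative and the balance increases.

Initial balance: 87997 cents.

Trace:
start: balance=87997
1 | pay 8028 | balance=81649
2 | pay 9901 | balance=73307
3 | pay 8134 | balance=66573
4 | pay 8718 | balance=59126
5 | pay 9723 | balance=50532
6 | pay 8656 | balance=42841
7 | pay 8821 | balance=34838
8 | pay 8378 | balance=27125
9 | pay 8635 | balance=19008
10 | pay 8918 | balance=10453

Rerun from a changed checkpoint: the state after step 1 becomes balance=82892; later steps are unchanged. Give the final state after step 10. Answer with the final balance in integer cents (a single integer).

state after step 1 := balance=82892
2 | pay 9901 | balance=74574
3 | pay 8134 | balance=67864
4 | pay 8718 | balance=60442
5 | pay 9723 | balance=51873
6 | pay 8656 | balance=44207
7 | pay 8821 | balance=36230
8 | pay 8378 | balance=28543
9 | pay 8635 | balance=20453
10 | pay 8918 | balance=11925

11925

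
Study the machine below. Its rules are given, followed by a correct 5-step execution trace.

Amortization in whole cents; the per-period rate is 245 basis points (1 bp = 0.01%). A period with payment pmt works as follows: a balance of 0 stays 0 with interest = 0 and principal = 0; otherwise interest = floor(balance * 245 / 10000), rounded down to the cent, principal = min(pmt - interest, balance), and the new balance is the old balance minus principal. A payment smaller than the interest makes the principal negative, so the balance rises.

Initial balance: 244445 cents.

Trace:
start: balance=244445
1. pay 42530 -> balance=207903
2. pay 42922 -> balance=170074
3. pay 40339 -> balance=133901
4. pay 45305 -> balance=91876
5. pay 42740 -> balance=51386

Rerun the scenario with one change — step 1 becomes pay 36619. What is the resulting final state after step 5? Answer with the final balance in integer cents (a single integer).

(re-executing from step 1 with the substitution; state before step 1: balance=244445)
1. pay 36619 -> balance=213814
2. pay 42922 -> balance=176130
3. pay 40339 -> balance=140106
4. pay 45305 -> balance=98233
5. pay 42740 -> balance=57899

57899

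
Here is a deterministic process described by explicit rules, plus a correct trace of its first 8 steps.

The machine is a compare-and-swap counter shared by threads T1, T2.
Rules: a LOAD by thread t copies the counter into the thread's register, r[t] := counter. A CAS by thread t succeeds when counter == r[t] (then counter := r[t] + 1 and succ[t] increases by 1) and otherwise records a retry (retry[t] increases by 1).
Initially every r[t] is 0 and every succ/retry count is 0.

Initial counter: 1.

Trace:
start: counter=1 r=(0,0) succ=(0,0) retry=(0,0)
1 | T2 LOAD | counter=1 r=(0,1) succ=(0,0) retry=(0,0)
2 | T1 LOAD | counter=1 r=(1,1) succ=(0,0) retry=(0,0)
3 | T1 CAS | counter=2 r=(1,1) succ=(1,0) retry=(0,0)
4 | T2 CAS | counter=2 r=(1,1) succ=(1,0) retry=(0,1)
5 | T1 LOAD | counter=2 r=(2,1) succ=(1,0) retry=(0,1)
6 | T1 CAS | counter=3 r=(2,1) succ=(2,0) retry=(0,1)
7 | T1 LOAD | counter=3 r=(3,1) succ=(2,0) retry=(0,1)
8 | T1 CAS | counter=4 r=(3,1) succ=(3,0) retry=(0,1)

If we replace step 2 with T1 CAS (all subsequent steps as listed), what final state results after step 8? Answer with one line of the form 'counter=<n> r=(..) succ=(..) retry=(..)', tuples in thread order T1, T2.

(re-executing from step 2 with the substitution; state before step 2: counter=1 r=(0,1) succ=(0,0) retry=(0,0))
2 | T1 CAS | counter=1 r=(0,1) succ=(0,0) retry=(1,0)
3 | T1 CAS | counter=1 r=(0,1) succ=(0,0) retry=(2,0)
4 | T2 CAS | counter=2 r=(0,1) succ=(0,1) retry=(2,0)
5 | T1 LOAD | counter=2 r=(2,1) succ=(0,1) retry=(2,0)
6 | T1 CAS | counter=3 r=(2,1) succ=(1,1) retry=(2,0)
7 | T1 LOAD | counter=3 r=(3,1) succ=(1,1) retry=(2,0)
8 | T1 CAS | counter=4 r=(3,1) succ=(2,1) retry=(2,0)

counter=4 r=(3,1) succ=(2,1) retry=(2,0)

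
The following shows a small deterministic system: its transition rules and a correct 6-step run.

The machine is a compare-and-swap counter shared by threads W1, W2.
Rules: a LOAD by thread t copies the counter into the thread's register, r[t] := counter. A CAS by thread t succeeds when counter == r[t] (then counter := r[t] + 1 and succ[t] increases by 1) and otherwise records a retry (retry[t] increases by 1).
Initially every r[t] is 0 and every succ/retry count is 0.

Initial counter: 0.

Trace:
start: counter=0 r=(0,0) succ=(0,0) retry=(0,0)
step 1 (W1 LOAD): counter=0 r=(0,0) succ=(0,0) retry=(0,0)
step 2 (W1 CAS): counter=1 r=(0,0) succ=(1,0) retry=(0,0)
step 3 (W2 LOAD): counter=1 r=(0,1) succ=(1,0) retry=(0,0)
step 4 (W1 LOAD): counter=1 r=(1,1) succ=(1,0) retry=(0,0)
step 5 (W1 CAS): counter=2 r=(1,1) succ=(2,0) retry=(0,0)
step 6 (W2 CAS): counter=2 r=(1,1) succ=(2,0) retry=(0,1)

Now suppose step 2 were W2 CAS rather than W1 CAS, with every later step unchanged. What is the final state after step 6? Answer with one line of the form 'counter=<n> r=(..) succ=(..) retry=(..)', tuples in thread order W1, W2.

(re-executing from step 2 with the substitution; state before step 2: counter=0 r=(0,0) succ=(0,0) retry=(0,0))
step 2 (W2 CAS): counter=1 r=(0,0) succ=(0,1) retry=(0,0)
step 3 (W2 LOAD): counter=1 r=(0,1) succ=(0,1) retry=(0,0)
step 4 (W1 LOAD): counter=1 r=(1,1) succ=(0,1) retry=(0,0)
step 5 (W1 CAS): counter=2 r=(1,1) succ=(1,1) retry=(0,0)
step 6 (W2 CAS): counter=2 r=(1,1) succ=(1,1) retry=(0,1)

counter=2 r=(1,1) succ=(1,1) retry=(0,1)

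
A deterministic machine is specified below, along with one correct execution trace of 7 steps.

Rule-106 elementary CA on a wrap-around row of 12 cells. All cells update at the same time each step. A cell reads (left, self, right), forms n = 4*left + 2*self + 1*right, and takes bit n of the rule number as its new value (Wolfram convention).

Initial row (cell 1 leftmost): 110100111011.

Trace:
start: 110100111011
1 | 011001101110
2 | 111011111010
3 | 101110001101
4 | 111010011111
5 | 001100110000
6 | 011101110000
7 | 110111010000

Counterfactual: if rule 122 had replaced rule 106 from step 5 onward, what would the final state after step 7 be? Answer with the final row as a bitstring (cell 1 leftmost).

110001111100

(re-executing steps 5..7 under rule 122; state before step 5: 111010011111)
5 | 001101110000
6 | 011111011000
7 | 110001111100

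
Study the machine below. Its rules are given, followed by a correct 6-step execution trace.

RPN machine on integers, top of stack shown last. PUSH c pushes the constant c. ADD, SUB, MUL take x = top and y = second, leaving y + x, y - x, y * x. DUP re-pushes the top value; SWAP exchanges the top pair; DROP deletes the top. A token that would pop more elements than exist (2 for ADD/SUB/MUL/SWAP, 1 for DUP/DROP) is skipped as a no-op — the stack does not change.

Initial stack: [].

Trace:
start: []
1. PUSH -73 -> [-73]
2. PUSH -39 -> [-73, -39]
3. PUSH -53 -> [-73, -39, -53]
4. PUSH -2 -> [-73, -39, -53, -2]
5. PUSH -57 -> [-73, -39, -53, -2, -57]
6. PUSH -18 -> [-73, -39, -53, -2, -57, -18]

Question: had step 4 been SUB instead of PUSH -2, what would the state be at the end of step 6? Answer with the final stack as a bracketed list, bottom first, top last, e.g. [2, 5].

(re-executing from step 4 with the substitution; state before step 4: [-73, -39, -53])
4. SUB -> [-73, 14]
5. PUSH -57 -> [-73, 14, -57]
6. PUSH -18 -> [-73, 14, -57, -18]

[-73, 14, -57, -18]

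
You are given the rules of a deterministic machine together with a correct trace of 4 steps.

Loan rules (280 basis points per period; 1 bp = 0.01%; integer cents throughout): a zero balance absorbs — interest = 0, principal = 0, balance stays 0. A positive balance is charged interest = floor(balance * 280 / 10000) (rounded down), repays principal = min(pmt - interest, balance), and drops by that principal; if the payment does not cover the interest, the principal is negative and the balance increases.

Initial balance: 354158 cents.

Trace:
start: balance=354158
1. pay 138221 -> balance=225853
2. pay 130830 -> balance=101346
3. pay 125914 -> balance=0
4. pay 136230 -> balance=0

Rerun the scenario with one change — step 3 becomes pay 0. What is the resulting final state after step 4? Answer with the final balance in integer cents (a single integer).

(re-executing from step 3 with the substitution; state before step 3: balance=101346)
3. pay 0 -> balance=104183
4. pay 136230 -> balance=0

0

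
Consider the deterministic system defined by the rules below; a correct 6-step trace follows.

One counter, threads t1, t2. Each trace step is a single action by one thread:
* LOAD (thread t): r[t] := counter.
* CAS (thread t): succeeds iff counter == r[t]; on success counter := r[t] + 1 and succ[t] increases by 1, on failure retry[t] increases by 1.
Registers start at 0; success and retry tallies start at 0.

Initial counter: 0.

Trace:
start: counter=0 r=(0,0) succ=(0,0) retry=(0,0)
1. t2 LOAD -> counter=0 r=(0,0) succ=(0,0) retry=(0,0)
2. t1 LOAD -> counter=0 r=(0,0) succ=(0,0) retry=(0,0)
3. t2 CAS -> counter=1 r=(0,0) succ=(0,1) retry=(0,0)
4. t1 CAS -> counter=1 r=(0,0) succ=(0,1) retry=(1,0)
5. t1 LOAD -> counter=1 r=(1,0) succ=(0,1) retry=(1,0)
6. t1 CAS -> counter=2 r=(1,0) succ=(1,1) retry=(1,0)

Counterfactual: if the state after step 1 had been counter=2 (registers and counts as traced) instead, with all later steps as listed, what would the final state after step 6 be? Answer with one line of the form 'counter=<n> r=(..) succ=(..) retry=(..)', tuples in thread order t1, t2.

state after step 1 := counter=2 r=(0,0) succ=(0,0) retry=(0,0)
2. t1 LOAD -> counter=2 r=(2,0) succ=(0,0) retry=(0,0)
3. t2 CAS -> counter=2 r=(2,0) succ=(0,0) retry=(0,1)
4. t1 CAS -> counter=3 r=(2,0) succ=(1,0) retry=(0,1)
5. t1 LOAD -> counter=3 r=(3,0) succ=(1,0) retry=(0,1)
6. t1 CAS -> counter=4 r=(3,0) succ=(2,0) retry=(0,1)

counter=4 r=(3,0) succ=(2,0) retry=(0,1)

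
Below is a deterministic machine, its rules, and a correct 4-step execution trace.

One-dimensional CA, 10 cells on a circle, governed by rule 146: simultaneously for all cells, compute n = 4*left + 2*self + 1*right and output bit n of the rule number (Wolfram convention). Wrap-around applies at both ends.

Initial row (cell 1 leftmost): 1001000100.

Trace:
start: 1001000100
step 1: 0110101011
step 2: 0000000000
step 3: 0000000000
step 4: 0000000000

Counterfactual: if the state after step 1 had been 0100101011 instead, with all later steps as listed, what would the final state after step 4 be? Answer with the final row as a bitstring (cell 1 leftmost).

1011010000

state after step 1 := 0100101011
step 2: 0011000000
step 3: 0100100000
step 4: 1011010000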